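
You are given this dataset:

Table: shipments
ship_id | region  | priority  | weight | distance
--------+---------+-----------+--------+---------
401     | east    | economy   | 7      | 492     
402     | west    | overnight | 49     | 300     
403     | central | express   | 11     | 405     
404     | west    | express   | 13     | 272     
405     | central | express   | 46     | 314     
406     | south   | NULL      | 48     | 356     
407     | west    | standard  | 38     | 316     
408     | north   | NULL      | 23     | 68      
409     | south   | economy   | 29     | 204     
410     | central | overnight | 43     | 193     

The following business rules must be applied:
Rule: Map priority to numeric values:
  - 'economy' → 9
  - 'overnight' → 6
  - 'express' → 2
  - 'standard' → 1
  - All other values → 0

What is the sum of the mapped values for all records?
37

Step 1: Apply mapping to each record
Step 2: Count by status:
  'economy': 2 records × 9 = 18
  'overnight': 2 records × 6 = 12
  'express': 3 records × 2 = 6
  'standard': 1 records × 1 = 1
Step 3: Sum all mapped values = 37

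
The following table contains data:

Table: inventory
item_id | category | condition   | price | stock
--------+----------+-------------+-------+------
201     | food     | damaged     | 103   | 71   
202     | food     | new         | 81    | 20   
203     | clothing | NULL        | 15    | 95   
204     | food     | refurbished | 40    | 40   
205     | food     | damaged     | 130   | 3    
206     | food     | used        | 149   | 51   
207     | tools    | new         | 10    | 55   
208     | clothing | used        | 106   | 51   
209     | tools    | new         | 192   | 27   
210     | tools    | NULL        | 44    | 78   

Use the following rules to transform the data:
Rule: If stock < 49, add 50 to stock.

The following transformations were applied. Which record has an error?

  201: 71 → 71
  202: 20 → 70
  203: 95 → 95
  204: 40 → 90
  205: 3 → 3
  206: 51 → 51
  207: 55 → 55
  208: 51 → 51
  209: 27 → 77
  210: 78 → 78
Record 205 has an error. The correct transformed value should be 53, not 3.

Step 1: Check each record against the rule
Step 2: Record 205 has stock = 3
Step 3: Since 3 < 49, the bonus should have been applied
Step 4: Correct value = 53, but claimed value = 3
Conclusion: Record 205 has the error.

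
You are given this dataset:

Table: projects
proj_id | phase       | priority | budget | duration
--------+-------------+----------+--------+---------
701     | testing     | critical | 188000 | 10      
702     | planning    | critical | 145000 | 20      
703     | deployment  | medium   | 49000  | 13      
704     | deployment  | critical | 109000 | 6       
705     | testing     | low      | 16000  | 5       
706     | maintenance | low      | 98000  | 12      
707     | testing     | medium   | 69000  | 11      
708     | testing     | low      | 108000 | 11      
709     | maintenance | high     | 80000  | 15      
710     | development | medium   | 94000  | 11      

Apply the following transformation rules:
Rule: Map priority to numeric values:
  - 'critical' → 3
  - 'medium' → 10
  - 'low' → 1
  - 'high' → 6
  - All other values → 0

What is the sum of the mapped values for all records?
48

Step 1: Apply mapping to each record
Step 2: Count by status:
  'critical': 3 records × 3 = 9
  'medium': 3 records × 10 = 30
  'low': 3 records × 1 = 3
  'high': 1 records × 6 = 6
Step 3: Sum all mapped values = 48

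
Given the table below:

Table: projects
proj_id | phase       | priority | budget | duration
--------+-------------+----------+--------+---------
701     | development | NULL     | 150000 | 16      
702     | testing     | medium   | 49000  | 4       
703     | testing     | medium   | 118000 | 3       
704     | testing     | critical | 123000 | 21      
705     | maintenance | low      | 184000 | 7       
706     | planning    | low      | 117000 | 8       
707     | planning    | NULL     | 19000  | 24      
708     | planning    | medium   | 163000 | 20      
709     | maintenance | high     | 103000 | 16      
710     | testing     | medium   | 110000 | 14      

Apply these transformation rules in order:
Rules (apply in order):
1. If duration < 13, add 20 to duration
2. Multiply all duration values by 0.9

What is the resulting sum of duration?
191.7

Step 1: Apply Rule 1 - Add 20 to records with duration < 13
  - 4 records affected: 22 + (4 × 20) = 102
  - Unaffected records: 111
  - Sum after Rule 1: 213
Step 2: Apply Rule 2 - Multiply all by 0.9
  - 213 × 0.9 = 191.7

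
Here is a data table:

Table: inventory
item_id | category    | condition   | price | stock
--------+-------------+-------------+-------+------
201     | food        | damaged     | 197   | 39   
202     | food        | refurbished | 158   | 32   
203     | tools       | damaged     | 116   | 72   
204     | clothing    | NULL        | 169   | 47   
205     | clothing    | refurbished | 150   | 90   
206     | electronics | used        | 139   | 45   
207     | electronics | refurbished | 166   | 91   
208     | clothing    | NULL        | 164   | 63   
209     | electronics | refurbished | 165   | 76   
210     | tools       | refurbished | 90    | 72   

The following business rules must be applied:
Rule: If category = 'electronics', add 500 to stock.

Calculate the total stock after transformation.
2127

Step 1: Count records where category = 'electronics': 3
Step 2: Total bonus added: 3 × 500 = 1500
Step 3: Original sum of stock: 627
Step 4: Final sum = 627 + 1500 = 2127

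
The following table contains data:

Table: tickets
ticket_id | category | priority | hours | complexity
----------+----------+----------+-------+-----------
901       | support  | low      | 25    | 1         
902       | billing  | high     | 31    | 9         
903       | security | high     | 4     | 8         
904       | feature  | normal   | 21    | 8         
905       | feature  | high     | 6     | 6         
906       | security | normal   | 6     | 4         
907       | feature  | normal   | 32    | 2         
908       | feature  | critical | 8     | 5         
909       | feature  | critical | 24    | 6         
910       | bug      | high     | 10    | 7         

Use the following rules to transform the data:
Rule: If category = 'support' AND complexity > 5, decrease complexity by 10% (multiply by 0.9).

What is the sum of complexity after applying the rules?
56

Step 1: Find records where category = 'support' AND complexity > 5
Step 2: 0 records match, summing to 0
Step 3: After multiplier: 0 × 0.9 = 0.0
Step 4: Unaffected records sum: 56
Step 5: Final sum = 0.0 + 56 = 56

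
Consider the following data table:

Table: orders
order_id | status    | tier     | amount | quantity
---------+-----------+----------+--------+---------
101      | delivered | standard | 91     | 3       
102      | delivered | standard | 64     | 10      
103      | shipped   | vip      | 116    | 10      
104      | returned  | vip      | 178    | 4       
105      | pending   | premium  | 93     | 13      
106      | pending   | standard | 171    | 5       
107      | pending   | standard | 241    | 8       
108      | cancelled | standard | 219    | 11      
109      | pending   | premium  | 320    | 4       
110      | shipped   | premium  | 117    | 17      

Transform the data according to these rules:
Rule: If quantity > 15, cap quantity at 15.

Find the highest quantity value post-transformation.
15

Step 1: Original maximum quantity = 17
Step 2: Apply cap at 15
Step 3: 1 records had quantity > 15 and were capped
Step 4: Maximum after transformation = 15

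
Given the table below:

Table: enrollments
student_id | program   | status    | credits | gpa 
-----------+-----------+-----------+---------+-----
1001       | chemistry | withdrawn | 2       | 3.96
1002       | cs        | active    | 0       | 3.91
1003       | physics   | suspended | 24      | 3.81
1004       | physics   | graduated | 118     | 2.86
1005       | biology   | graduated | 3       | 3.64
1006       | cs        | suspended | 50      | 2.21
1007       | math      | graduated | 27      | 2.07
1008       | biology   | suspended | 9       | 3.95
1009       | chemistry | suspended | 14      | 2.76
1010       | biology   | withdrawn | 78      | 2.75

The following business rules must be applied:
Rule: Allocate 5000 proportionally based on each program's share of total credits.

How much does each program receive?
biology: 1384.62, chemistry: 246.15, cs: 769.23, math: 415.38, physics: 2184.62

Step 1: Calculate total credits = 325
Step 2: Calculate each program's proportion:
  biology: 90/325 = 27.69% → 1384.62
  chemistry: 16/325 = 4.92% → 246.15
  cs: 50/325 = 15.38% → 769.23
  math: 27/325 = 8.31% → 415.38
  physics: 142/325 = 43.69% → 2184.62
Step 3: Verify: sum of allocations ≈ 5000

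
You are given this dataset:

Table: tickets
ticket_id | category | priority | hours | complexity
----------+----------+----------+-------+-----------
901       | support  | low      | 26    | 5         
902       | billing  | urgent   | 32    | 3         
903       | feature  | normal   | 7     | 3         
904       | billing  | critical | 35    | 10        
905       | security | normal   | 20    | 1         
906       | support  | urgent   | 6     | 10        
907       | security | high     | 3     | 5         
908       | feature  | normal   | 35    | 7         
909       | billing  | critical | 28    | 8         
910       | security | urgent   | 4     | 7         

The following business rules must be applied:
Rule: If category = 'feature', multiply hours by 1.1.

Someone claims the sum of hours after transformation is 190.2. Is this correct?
No, the correct result is 200.2.

Step 1: Calculate the correct sum after transformation
Step 2: Apply multiplier 1.1 to records where category = 'feature'
Step 3: Correct result = 200.2
Step 4: Claimed result = 190.2
Step 5: 200.2 ≠ 190.2
Conclusion: The claimed result is incorrect. The correct answer is 200.2.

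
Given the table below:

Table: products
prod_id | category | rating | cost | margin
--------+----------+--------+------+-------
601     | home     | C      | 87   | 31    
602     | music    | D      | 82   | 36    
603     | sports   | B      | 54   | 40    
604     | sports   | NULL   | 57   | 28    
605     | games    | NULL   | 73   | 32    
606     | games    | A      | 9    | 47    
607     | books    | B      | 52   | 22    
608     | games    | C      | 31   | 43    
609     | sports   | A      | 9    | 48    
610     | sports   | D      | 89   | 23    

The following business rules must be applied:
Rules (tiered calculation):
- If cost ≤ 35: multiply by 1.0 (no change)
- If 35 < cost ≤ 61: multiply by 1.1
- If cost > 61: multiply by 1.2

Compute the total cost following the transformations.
625.5

Step 1: Tier 1 (cost ≤ 35): 3 records, sum = 49 × 1.0 = 49.0
Step 2: Tier 2 (35 < cost ≤ 61): 3 records, sum = 163 × 1.1 = 179.3
Step 3: Tier 3 (cost > 61): 4 records, sum = 331 × 1.2 = 397.2
Step 4: Final sum = 49.0 + 179.3 + 397.2 = 625.5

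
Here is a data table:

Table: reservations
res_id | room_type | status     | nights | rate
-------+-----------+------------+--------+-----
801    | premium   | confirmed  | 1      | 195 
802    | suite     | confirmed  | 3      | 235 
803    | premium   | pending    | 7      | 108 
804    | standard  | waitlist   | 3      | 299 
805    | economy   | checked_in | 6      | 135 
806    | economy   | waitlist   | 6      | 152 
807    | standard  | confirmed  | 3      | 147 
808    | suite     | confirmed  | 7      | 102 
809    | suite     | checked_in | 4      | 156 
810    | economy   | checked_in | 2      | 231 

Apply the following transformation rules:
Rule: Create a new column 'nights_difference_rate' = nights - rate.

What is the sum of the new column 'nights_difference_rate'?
-1718

Step 1: For each record, compute nights - rate
Example calculations:
  1 - 195 = -194
  3 - 235 = -232
  7 - 108 = -101
  ...
Step 2: Sum all derived values
Step 3: Total = -1718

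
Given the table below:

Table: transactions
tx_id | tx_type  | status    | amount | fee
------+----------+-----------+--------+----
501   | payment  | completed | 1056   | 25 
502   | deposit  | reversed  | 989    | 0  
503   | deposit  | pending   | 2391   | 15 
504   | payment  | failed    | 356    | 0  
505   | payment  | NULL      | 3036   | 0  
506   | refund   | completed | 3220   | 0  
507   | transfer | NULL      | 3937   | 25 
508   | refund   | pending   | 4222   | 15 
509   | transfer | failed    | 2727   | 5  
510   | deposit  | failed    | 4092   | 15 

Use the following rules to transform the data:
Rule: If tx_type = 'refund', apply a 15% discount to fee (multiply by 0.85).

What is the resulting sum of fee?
97.75

Step 1: Records with tx_type = 'refund' have total fee = 15
Step 2: Apply multiplier: 15 × 0.85 = 12.75
Step 3: Other records total: 85
Step 4: Final sum = 12.75 + 85 = 97.75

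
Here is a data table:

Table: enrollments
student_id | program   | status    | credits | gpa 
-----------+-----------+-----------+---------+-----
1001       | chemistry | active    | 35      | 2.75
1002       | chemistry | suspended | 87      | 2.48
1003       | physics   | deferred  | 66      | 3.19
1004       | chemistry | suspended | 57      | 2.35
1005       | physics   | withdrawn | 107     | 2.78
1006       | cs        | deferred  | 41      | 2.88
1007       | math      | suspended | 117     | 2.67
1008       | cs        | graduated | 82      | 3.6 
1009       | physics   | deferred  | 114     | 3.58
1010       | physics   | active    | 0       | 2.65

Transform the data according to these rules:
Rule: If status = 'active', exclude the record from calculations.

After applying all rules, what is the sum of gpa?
23.53

Step 1: Identify records where status = 'active'
Step 2: The excluded records sum to 5.4
Step 3: Original total gpa = 28.93
Step 4: Remaining total = 28.93 - 5.4 = 23.53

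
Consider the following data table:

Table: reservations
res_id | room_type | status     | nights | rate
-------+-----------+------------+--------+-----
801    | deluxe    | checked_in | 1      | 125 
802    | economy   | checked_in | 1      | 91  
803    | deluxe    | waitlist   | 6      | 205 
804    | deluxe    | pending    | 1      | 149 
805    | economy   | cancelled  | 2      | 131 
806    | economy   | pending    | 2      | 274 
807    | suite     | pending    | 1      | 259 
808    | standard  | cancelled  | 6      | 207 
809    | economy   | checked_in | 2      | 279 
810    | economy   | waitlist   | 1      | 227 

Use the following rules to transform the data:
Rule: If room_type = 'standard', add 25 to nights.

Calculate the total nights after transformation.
48

Step 1: Count records where room_type = 'standard': 1
Step 2: Total bonus added: 1 × 25 = 25
Step 3: Original sum of nights: 23
Step 4: Final sum = 23 + 25 = 48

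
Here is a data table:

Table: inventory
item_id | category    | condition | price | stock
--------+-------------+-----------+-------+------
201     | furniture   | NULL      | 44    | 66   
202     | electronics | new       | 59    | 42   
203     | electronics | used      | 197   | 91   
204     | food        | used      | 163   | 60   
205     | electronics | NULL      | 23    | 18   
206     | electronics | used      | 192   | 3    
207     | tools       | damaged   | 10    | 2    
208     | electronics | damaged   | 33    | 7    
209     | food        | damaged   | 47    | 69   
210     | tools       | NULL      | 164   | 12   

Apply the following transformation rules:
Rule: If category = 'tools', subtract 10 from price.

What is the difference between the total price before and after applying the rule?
20

Step 1: Original sum of price = 932
Step 2: 2 records have category = 'tools'
Step 3: Each affected record changes by -10
Step 4: Total change = 2 × -10 = -20
Step 5: New sum = 932 + -20 = 912
Step 6: Difference = |912 - 932| = 20
        (Sum decreased by 20)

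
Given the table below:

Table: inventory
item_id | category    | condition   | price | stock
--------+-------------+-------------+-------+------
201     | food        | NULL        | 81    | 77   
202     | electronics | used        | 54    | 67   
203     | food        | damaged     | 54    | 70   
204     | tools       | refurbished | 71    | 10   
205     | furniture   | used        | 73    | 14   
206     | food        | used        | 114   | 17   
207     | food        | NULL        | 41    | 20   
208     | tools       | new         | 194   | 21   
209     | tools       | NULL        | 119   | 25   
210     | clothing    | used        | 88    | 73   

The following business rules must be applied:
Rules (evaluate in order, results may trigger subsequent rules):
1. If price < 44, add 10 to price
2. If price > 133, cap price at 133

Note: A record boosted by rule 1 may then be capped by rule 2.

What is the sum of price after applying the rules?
838

Step 1: Apply rule 1 to records with price < 44
  - 1 records get bonus of 10
  - Of these, 0 records then exceed 133 and get capped
Step 2: Apply rule 2 to records with price > 133
  - 1 records (original) are capped
Step 3: Calculate final sum = 838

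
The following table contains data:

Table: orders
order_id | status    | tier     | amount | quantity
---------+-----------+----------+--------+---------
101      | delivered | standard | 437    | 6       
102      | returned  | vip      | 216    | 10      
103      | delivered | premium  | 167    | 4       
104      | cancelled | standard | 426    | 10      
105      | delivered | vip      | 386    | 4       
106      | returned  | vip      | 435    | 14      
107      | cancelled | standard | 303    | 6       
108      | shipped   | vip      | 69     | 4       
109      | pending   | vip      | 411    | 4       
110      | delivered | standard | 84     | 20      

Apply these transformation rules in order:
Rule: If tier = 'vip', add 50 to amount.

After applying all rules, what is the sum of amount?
3184

Step 1: Count records where tier = 'vip': 5
Step 2: Total bonus added: 5 × 50 = 250
Step 3: Original sum of amount: 2934
Step 4: Final sum = 2934 + 250 = 3184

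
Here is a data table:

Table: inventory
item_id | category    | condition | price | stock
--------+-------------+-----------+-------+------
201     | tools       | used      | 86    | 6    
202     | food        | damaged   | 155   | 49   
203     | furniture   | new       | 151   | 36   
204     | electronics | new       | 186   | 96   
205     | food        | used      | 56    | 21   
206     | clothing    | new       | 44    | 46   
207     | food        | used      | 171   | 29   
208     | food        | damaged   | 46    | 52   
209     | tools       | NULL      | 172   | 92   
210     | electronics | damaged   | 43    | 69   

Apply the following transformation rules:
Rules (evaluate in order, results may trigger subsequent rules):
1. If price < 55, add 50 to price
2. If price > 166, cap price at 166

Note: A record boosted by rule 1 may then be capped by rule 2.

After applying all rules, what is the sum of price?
1229

Step 1: Apply rule 1 to records with price < 55
  - 3 records get bonus of 50
  - Of these, 0 records then exceed 166 and get capped
Step 2: Apply rule 2 to records with price > 166
  - 3 records (original) are capped
Step 3: Calculate final sum = 1229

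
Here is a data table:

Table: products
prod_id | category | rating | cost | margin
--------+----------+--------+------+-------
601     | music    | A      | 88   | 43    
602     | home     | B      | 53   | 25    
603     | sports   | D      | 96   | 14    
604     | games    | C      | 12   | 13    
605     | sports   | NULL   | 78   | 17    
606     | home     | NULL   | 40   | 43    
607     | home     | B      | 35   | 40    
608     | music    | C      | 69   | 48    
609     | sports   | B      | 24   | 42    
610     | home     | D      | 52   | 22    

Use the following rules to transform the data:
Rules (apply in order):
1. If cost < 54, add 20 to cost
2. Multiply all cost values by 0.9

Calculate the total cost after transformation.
600.3

Step 1: Apply Rule 1 - Add 20 to records with cost < 54
  - 6 records affected: 216 + (6 × 20) = 336
  - Unaffected records: 331
  - Sum after Rule 1: 667
Step 2: Apply Rule 2 - Multiply all by 0.9
  - 667 × 0.9 = 600.3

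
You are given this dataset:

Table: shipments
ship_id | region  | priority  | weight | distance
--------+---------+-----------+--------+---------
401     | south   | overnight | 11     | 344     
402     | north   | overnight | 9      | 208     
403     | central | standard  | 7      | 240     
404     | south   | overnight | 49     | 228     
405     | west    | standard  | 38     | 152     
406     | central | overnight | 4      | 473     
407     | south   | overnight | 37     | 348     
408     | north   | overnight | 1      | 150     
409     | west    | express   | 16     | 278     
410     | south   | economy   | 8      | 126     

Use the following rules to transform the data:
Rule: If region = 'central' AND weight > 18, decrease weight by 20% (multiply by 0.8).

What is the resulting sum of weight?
180

Step 1: Find records where region = 'central' AND weight > 18
Step 2: 0 records match, summing to 0
Step 3: After multiplier: 0 × 0.8 = 0.0
Step 4: Unaffected records sum: 180
Step 5: Final sum = 0.0 + 180 = 180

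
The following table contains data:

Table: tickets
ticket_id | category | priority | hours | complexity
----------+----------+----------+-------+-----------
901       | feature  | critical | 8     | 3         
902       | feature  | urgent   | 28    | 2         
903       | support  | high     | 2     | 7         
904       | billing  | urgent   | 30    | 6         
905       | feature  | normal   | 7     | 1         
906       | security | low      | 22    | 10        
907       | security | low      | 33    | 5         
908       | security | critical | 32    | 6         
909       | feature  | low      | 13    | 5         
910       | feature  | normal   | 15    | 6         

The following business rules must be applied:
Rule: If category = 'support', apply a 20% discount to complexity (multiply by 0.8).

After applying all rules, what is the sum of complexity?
49.6

Step 1: Records with category = 'support' have total complexity = 7
Step 2: Apply multiplier: 7 × 0.8 = 5.6
Step 3: Other records total: 44
Step 4: Final sum = 5.6 + 44 = 49.6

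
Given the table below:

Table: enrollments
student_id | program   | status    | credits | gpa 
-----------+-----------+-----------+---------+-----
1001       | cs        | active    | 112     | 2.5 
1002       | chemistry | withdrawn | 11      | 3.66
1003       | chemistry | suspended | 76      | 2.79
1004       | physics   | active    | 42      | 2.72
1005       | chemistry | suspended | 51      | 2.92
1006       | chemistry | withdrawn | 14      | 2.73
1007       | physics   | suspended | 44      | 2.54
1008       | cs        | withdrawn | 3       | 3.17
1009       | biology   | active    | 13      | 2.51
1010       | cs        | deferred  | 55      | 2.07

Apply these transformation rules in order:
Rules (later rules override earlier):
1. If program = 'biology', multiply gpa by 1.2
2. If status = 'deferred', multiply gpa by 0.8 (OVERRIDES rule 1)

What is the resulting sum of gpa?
27.7

Step 1: Rule 2 takes priority for records with status = 'deferred'
  - 1 records: 2.07 × 0.8 = 1.66
Step 2: Rule 1 applies to remaining records with program = 'biology'
  - 1 records: 2.51 × 1.2 = 3.01
Step 3: Other records unchanged: 23.03
Step 4: Final sum = 1.66 + 3.01 + 23.03 = 27.7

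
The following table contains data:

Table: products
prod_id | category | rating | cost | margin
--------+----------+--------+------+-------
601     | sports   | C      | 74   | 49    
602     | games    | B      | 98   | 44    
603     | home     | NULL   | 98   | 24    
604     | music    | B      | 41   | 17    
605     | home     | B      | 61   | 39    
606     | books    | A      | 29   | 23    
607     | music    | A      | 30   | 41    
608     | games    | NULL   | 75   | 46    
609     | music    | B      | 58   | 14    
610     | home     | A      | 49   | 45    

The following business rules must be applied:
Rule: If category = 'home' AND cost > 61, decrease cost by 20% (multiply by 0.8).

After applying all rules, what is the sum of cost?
593.4

Step 1: Find records where category = 'home' AND cost > 61
Step 2: 1 records match, summing to 98
Step 3: After multiplier: 98 × 0.8 = 78.4
Step 4: Unaffected records sum: 515
Step 5: Final sum = 78.4 + 515 = 593.4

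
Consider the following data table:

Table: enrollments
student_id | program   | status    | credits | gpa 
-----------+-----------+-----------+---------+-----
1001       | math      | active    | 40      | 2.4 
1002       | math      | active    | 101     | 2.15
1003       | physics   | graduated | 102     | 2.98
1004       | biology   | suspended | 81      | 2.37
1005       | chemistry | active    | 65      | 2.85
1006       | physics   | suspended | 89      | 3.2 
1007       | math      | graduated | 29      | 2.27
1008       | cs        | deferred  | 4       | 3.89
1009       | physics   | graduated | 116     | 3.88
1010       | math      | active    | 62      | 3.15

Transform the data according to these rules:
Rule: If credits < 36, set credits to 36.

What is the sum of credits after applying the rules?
728

Step 1: 2 records have credits < 36
Step 2: These records originally summed to 33
Step 3: After setting to minimum: 2 × 36 = 72
Step 4: Unaffected records sum: 656
Step 5: Final sum = 72 + 656 = 728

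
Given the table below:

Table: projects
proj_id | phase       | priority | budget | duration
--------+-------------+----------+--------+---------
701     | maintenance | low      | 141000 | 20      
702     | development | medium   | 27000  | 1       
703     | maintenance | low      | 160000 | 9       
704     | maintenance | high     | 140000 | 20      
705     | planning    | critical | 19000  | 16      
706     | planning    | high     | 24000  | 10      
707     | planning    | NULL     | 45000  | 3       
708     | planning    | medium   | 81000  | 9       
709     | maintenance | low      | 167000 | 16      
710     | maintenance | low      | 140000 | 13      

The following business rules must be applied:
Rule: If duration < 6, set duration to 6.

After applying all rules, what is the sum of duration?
125

Step 1: 2 records have duration < 6
Step 2: These records originally summed to 4
Step 3: After setting to minimum: 2 × 6 = 12
Step 4: Unaffected records sum: 113
Step 5: Final sum = 12 + 113 = 125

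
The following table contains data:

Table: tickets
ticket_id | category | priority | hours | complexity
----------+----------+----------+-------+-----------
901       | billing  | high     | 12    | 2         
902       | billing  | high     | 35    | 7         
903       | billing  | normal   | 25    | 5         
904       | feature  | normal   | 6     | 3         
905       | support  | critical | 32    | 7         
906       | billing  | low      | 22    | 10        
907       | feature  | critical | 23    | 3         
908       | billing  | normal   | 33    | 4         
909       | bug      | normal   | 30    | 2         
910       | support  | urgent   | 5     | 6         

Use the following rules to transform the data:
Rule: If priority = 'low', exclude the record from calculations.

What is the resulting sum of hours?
201

Step 1: Identify records where priority = 'low'
Step 2: The excluded records sum to 22
Step 3: Original total hours = 223
Step 4: Remaining total = 223 - 22 = 201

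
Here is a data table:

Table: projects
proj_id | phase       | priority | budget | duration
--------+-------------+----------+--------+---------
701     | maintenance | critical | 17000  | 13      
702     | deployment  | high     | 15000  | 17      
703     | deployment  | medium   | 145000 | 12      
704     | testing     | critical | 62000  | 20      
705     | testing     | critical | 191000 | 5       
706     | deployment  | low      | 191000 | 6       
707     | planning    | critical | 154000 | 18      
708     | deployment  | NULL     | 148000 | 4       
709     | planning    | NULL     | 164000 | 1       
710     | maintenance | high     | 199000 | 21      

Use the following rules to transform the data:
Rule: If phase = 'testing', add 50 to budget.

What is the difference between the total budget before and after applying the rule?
100

Step 1: Original sum of budget = 1286000
Step 2: 2 records have phase = 'testing'
Step 3: Each affected record changes by 50
Step 4: Total change = 2 × 50 = 100
Step 5: New sum = 1286000 + 100 = 1286100
Step 6: Difference = |1286100 - 1286000| = 100
        (Sum increased by 100)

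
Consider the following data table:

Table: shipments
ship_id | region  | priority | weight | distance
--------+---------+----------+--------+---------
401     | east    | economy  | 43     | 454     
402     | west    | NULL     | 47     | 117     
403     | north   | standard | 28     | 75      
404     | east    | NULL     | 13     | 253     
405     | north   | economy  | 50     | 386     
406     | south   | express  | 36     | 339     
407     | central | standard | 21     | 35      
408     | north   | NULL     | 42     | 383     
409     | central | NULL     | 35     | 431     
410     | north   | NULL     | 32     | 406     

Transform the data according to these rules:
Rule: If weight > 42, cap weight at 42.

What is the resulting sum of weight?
333

Step 1: 3 records have weight > 42
Step 2: These records originally summed to 140
Step 3: After capping: 3 × 42 = 126
Step 4: Unaffected records sum: 207
Step 5: Final sum = 126 + 207 = 333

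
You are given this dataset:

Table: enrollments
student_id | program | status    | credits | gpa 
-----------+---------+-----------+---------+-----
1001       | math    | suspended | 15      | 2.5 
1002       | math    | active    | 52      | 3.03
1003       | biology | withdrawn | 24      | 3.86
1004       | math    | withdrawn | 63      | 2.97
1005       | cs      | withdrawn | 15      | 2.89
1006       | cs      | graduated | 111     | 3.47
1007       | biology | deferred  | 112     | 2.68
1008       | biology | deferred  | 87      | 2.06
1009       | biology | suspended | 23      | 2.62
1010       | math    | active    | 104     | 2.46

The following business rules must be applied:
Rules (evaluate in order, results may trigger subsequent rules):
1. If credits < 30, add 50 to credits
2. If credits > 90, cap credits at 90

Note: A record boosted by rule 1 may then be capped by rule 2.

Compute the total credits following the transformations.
749

Step 1: Apply rule 1 to records with credits < 30
  - 4 records get bonus of 50
  - Of these, 0 records then exceed 90 and get capped
Step 2: Apply rule 2 to records with credits > 90
  - 3 records (original) are capped
Step 3: Calculate final sum = 749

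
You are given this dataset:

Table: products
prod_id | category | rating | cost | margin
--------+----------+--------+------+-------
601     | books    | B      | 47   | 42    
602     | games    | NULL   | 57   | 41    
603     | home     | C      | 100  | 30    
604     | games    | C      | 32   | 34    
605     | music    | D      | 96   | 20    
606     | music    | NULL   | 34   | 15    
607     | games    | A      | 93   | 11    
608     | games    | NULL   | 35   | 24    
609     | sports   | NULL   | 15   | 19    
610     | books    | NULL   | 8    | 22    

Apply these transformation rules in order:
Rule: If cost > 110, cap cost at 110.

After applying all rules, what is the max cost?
100

Step 1: Original maximum cost = 100
Step 2: Check cap of 110 against maximum
Step 3: No records exceed the cap (max 100 <= cap 110), so no capping applies
Step 4: Maximum after transformation = 100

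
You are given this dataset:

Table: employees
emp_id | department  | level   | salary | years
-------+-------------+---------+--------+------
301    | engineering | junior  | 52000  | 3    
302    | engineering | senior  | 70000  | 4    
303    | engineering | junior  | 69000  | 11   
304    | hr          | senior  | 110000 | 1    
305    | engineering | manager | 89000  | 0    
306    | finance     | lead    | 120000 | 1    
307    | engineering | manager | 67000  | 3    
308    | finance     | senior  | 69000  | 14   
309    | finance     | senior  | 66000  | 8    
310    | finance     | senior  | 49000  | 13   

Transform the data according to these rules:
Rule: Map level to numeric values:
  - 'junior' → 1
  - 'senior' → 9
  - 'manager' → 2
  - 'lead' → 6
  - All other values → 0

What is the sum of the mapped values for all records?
57

Step 1: Apply mapping to each record
Step 2: Count by status:
  'junior': 2 records × 1 = 2
  'senior': 5 records × 9 = 45
  'manager': 2 records × 2 = 4
  'lead': 1 records × 6 = 6
Step 3: Sum all mapped values = 57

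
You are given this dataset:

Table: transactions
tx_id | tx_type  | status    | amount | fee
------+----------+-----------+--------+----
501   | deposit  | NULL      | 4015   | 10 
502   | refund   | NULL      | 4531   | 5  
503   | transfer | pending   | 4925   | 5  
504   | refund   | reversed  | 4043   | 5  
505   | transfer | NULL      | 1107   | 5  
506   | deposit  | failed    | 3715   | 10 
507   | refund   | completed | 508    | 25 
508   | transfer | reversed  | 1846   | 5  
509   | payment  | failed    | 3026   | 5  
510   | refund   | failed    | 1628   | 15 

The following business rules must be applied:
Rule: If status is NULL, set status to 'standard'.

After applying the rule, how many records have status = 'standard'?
3

Step 1: Count records where status IS NULL
Step 2: Found 3 records with NULL status
Step 3: These records will have status set to 'standard'
Step 4: Records already having status = 'standard': 0
Step 5: Answer: 3 + 0 = 3 records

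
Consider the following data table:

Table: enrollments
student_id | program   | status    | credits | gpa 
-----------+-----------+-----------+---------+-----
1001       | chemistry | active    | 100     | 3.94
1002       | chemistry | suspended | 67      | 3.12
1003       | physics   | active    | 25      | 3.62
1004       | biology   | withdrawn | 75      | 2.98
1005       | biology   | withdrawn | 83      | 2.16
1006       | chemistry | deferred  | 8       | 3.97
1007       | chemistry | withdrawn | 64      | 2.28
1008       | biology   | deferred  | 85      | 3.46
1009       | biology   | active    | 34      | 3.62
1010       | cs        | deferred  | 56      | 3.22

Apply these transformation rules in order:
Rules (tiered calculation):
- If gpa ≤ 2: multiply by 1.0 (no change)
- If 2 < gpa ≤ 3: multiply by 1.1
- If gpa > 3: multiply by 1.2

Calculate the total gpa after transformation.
38.1

Step 1: Tier 1 (gpa ≤ 2): 0 records, sum = 0 × 1.0 = 0.0
Step 2: Tier 2 (2 < gpa ≤ 3): 3 records, sum = 7.42 × 1.1 = 8.16
Step 3: Tier 3 (gpa > 3): 7 records, sum = 24.95 × 1.2 = 29.94
Step 4: Final sum = 0.0 + 8.16 + 29.94 = 38.1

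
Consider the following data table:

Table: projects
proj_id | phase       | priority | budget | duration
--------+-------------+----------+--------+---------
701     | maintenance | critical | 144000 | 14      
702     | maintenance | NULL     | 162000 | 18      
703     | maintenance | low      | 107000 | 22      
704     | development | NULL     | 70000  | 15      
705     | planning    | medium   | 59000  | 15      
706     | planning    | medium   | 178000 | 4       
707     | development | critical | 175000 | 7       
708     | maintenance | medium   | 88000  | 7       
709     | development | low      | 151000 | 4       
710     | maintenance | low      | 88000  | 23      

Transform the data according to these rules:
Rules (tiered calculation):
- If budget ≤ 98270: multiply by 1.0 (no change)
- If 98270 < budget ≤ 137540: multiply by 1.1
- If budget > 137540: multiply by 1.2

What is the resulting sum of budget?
1394700.0

Step 1: Tier 1 (budget ≤ 98270): 4 records, sum = 305000 × 1.0 = 305000.0
Step 2: Tier 2 (98270 < budget ≤ 137540): 1 records, sum = 107000 × 1.1 = 117700.0
Step 3: Tier 3 (budget > 137540): 5 records, sum = 810000 × 1.2 = 972000.0
Step 4: Final sum = 305000.0 + 117700.0 + 972000.0 = 1394700.0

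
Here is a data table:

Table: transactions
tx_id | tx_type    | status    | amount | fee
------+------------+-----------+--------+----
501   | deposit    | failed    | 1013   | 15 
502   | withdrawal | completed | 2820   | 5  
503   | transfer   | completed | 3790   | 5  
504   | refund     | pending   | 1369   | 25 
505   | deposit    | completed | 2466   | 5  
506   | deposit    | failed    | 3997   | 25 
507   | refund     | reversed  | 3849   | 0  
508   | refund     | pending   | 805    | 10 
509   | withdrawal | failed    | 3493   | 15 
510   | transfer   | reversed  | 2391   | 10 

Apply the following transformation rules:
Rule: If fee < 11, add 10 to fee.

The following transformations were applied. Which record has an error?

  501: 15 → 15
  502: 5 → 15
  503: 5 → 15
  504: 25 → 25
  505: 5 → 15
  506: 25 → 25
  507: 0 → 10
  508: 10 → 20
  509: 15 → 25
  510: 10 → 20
Record 509 has an error. The correct transformed value should be 15, not 25.

Step 1: Check each record against the rule
Step 2: Record 509 has fee = 15
Step 3: Since 15 >= 11, the bonus should not have been applied
Step 4: Correct value = 15, but claimed value = 25
Conclusion: Record 509 has the error.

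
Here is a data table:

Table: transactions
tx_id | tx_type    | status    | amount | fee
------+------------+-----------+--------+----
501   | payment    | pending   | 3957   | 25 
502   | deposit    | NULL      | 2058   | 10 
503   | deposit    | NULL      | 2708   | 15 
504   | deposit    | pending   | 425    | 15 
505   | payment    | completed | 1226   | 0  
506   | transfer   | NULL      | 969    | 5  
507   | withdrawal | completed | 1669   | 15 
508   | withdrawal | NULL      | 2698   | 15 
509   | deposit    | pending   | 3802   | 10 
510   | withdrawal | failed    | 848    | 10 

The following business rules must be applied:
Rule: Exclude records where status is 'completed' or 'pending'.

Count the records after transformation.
5

Step 1: Count records to exclude
  - 2 (completed) + 3 (pending) = 5 records
Step 2: Total records: 10
Step 3: Remaining = 10 - 5 = 5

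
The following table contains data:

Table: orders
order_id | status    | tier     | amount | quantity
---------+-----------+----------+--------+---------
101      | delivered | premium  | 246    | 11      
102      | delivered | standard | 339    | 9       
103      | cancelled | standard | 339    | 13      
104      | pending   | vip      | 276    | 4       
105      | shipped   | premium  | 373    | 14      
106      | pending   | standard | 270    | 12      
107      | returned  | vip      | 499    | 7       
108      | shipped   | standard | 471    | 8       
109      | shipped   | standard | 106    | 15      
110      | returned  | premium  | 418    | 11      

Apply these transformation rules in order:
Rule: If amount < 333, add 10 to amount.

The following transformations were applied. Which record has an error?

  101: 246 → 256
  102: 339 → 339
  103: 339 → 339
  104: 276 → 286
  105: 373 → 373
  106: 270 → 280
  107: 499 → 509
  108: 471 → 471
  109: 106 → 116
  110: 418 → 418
Record 107 has an error. The correct transformed value should be 499, not 509.

Step 1: Check each record against the rule
Step 2: Record 107 has amount = 499
Step 3: Since 499 >= 333, the bonus should not have been applied
Step 4: Correct value = 499, but claimed value = 509
Conclusion: Record 107 has the error.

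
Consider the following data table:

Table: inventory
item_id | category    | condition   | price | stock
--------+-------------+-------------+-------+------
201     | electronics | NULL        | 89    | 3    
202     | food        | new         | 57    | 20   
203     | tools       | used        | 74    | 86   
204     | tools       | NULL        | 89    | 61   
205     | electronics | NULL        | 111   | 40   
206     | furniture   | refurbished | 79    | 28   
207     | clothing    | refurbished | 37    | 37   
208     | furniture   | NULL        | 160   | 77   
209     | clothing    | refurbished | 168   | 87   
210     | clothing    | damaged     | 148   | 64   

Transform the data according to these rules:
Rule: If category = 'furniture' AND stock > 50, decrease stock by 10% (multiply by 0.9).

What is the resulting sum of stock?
495.3

Step 1: Find records where category = 'furniture' AND stock > 50
Step 2: 1 records match, summing to 77
Step 3: After multiplier: 77 × 0.9 = 69.3
Step 4: Unaffected records sum: 426
Step 5: Final sum = 69.3 + 426 = 495.3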